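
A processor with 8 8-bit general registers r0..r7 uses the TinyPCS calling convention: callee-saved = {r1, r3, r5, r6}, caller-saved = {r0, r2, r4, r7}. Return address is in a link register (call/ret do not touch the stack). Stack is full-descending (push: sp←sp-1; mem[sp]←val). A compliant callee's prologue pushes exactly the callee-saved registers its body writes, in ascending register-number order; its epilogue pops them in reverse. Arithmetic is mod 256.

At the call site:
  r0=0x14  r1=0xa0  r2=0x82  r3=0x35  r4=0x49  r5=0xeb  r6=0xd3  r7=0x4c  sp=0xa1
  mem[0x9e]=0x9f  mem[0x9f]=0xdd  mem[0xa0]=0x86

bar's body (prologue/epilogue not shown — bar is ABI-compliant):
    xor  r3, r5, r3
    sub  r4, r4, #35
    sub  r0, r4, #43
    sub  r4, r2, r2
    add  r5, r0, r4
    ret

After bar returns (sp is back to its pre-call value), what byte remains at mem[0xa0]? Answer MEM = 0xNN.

prologue: push r3 -> mem[0xa0]=0x35, sp=0xa0
prologue: push r5 -> mem[0x9f]=0xeb, sp=0x9f
body[0] xor  r3, r5, r3 -> r3=0xde
body[1] sub  r4, r4, #35 -> r4=0x26
body[2] sub  r0, r4, #43 -> r0=0xfb
body[3] sub  r4, r2, r2 -> r4=0x00
body[4] add  r5, r0, r4 -> r5=0xfb
epilogue: pop r5=0xeb, sp=0xa0
epilogue: pop r3=0x35, sp=0xa1
prologue pushed ['r3', 'r5'] at ['0xa0', '0x9f']

MEM = 0x35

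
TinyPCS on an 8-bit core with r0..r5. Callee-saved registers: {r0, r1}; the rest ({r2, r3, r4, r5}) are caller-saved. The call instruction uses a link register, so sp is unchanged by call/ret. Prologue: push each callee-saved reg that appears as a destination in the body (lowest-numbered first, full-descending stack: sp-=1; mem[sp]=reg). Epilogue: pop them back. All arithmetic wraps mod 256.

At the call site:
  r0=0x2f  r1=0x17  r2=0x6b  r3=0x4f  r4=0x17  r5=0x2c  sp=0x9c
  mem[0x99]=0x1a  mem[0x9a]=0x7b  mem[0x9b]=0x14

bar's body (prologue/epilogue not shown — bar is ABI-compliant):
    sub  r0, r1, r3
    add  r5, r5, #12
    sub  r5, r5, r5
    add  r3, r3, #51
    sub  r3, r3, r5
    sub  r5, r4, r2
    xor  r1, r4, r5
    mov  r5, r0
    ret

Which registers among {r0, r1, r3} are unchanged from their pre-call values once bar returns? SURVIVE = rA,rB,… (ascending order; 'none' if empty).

SURVIVE = r0,r1

prologue: push r0 → mem[0x9b]=0x2f, sp=0x9b
prologue: push r1 → mem[0x9a]=0x17, sp=0x9a
body[0] sub  r0, r1, r3 → r0=0xc8
body[1] add  r5, r5, #12 → r5=0x38
body[2] sub  r5, r5, r5 → r5=0x00
body[3] add  r3, r3, #51 → r3=0x82
body[4] sub  r3, r3, r5 → r3=0x82
body[5] sub  r5, r4, r2 → r5=0xac
body[6] xor  r1, r4, r5 → r1=0xbb
body[7] mov  r5, r0 → r5=0xc8
epilogue: pop r1=0x17, sp=0x9b
epilogue: pop r0=0x2f, sp=0x9c
r0: callee-saved, written=True
r1: callee-saved, written=True
r3: caller-saved, written=True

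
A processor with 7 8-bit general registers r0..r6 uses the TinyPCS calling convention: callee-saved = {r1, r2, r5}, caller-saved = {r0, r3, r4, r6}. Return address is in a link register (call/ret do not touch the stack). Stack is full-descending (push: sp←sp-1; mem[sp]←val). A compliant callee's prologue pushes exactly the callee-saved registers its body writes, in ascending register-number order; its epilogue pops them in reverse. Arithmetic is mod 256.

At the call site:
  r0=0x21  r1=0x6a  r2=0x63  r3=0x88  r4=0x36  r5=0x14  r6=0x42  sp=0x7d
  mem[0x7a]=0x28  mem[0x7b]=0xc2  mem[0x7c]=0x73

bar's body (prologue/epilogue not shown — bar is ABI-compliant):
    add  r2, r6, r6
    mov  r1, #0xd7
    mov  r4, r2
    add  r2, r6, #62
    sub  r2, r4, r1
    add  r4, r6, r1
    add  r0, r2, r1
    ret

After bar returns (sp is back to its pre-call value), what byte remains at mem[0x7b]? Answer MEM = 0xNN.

prologue: push r1 -> mem[0x7c]=0x6a, sp=0x7c
prologue: push r2 -> mem[0x7b]=0x63, sp=0x7b
body[0] add  r2, r6, r6 -> r2=0x84
body[1] mov  r1, #0xd7 -> r1=0xd7
body[2] mov  r4, r2 -> r4=0x84
body[3] add  r2, r6, #62 -> r2=0x80
body[4] sub  r2, r4, r1 -> r2=0xad
body[5] add  r4, r6, r1 -> r4=0x19
body[6] add  r0, r2, r1 -> r0=0x84
epilogue: pop r2=0x63, sp=0x7c
epilogue: pop r1=0x6a, sp=0x7d
prologue pushed ['r1', 'r2'] at ['0x7c', '0x7b']

MEM = 0x63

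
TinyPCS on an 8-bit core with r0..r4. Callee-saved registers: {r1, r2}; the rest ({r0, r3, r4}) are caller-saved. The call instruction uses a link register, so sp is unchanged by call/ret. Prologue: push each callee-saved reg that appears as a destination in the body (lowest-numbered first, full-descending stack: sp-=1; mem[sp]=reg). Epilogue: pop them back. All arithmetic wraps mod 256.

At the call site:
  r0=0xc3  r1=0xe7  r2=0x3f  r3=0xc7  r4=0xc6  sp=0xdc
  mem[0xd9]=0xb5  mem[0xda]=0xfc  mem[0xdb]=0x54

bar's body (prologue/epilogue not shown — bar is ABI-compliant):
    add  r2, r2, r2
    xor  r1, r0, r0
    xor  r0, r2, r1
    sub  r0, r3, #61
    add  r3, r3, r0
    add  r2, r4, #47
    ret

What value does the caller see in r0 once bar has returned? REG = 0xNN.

REG = 0x8a

prologue: push r1 -> mem[0xdb]=0xe7, sp=0xdb
prologue: push r2 -> mem[0xda]=0x3f, sp=0xda
body[0] add  r2, r2, r2 -> r2=0x7e
body[1] xor  r1, r0, r0 -> r1=0x00
body[2] xor  r0, r2, r1 -> r0=0x7e
body[3] sub  r0, r3, #61 -> r0=0x8a
body[4] add  r3, r3, r0 -> r3=0x51
body[5] add  r2, r4, #47 -> r2=0xf5
epilogue: pop r2=0x3f, sp=0xdb
epilogue: pop r1=0xe7, sp=0xdc
r0 is caller-saved -> body value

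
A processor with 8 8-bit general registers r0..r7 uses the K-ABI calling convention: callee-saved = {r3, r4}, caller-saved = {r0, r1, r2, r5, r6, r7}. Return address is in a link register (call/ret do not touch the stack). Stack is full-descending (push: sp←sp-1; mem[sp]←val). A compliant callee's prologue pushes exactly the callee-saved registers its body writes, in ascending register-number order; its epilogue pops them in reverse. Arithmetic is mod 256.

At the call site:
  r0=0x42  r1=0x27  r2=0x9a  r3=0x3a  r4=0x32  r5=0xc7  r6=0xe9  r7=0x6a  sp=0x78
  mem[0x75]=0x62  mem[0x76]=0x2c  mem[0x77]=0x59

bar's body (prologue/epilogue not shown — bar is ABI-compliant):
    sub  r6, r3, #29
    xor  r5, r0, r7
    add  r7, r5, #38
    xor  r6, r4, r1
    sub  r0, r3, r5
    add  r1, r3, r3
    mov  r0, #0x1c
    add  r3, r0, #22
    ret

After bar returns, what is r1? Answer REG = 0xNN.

REG = 0x74

prologue: push r3 → mem[0x77]=0x3a, sp=0x77
body[0] sub  r6, r3, #29 → r6=0x1d
body[1] xor  r5, r0, r7 → r5=0x28
body[2] add  r7, r5, #38 → r7=0x4e
body[3] xor  r6, r4, r1 → r6=0x15
body[4] sub  r0, r3, r5 → r0=0x12
body[5] add  r1, r3, r3 → r1=0x74
body[6] mov  r0, #0x1c → r0=0x1c
body[7] add  r3, r0, #22 → r3=0x32
epilogue: pop r3=0x3a, sp=0x78
r1 is caller-saved → body value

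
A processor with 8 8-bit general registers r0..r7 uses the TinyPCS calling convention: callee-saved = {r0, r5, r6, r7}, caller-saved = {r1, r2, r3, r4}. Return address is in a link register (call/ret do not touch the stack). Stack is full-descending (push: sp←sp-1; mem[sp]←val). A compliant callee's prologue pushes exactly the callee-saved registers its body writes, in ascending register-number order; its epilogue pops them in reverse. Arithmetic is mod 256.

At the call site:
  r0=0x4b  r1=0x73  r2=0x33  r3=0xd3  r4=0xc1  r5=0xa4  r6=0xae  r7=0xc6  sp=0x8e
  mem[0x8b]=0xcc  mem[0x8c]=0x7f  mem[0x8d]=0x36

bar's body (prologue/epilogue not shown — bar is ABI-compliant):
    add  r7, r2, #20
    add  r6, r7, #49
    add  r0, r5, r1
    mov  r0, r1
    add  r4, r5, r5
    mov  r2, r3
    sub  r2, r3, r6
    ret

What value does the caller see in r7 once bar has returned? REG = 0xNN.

REG = 0xc6

prologue: push r0 -> mem[0x8d]=0x4b, sp=0x8d
prologue: push r6 -> mem[0x8c]=0xae, sp=0x8c
prologue: push r7 -> mem[0x8b]=0xc6, sp=0x8b
body[0] add  r7, r2, #20 -> r7=0x47
body[1] add  r6, r7, #49 -> r6=0x78
body[2] add  r0, r5, r1 -> r0=0x17
body[3] mov  r0, r1 -> r0=0x73
body[4] add  r4, r5, r5 -> r4=0x48
body[5] mov  r2, r3 -> r2=0xd3
body[6] sub  r2, r3, r6 -> r2=0x5b
epilogue: pop r7=0xc6, sp=0x8c
epilogue: pop r6=0xae, sp=0x8d
epilogue: pop r0=0x4b, sp=0x8e
r7 is callee-saved -> restored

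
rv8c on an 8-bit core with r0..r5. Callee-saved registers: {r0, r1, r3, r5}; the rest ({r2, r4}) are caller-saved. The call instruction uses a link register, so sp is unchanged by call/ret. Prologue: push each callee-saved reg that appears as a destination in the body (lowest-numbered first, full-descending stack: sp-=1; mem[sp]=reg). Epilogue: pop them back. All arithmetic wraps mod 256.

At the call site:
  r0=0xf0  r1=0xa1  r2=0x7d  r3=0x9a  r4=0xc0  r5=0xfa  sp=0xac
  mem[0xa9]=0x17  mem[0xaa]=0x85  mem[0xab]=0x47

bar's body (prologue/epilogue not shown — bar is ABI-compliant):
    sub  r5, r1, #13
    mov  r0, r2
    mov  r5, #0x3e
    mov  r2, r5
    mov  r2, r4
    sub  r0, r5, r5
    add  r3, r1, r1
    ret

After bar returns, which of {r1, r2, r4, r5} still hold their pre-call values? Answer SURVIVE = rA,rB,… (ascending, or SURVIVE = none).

SURVIVE = r1,r4,r5

prologue: push r0 → mem[0xab]=0xf0, sp=0xab
prologue: push r3 → mem[0xaa]=0x9a, sp=0xaa
prologue: push r5 → mem[0xa9]=0xfa, sp=0xa9
body[0] sub  r5, r1, #13 → r5=0x94
body[1] mov  r0, r2 → r0=0x7d
body[2] mov  r5, #0x3e → r5=0x3e
body[3] mov  r2, r5 → r2=0x3e
body[4] mov  r2, r4 → r2=0xc0
body[5] sub  r0, r5, r5 → r0=0x00
body[6] add  r3, r1, r1 → r3=0x42
epilogue: pop r5=0xfa, sp=0xaa
epilogue: pop r3=0x9a, sp=0xab
epilogue: pop r0=0xf0, sp=0xac
r1: callee-saved, written=False
r2: caller-saved, written=True
r4: caller-saved, written=False
r5: callee-saved, written=True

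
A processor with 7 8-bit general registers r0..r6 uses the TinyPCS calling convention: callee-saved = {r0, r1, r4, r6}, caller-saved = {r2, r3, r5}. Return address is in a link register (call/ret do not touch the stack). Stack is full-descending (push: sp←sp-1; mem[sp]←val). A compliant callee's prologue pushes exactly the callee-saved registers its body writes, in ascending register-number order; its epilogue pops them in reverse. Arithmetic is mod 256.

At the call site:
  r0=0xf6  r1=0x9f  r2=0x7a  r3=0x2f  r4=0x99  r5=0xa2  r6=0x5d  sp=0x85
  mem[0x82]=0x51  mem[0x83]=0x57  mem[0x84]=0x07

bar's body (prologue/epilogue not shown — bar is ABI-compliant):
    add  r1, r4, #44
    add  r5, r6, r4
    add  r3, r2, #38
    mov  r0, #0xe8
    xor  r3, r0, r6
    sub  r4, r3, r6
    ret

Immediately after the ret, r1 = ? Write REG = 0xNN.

prologue: push r0 -> mem[0x84]=0xf6, sp=0x84
prologue: push r1 -> mem[0x83]=0x9f, sp=0x83
prologue: push r4 -> mem[0x82]=0x99, sp=0x82
body[0] add  r1, r4, #44 -> r1=0xc5
body[1] add  r5, r6, r4 -> r5=0xf6
body[2] add  r3, r2, #38 -> r3=0xa0
body[3] mov  r0, #0xe8 -> r0=0xe8
body[4] xor  r3, r0, r6 -> r3=0xb5
body[5] sub  r4, r3, r6 -> r4=0x58
epilogue: pop r4=0x99, sp=0x83
epilogue: pop r1=0x9f, sp=0x84
epilogue: pop r0=0xf6, sp=0x85
r1 is callee-saved -> restored

REG = 0x9f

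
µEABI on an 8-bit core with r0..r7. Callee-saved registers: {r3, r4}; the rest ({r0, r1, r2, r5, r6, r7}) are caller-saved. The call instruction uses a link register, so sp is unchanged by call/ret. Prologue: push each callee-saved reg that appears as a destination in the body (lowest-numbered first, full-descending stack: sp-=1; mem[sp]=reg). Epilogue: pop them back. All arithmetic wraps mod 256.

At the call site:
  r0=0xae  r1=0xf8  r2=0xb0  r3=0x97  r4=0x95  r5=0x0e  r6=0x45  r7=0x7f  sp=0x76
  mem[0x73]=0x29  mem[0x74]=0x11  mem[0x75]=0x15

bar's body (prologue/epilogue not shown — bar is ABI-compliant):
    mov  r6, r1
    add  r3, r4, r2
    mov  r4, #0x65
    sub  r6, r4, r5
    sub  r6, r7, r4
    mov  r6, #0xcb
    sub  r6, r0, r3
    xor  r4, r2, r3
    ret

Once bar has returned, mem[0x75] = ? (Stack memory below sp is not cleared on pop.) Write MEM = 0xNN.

prologue: push r3 → mem[0x75]=0x97, sp=0x75
prologue: push r4 → mem[0x74]=0x95, sp=0x74
body[0] mov  r6, r1 → r6=0xf8
body[1] add  r3, r4, r2 → r3=0x45
body[2] mov  r4, #0x65 → r4=0x65
body[3] sub  r6, r4, r5 → r6=0x57
body[4] sub  r6, r7, r4 → r6=0x1a
body[5] mov  r6, #0xcb → r6=0xcb
body[6] sub  r6, r0, r3 → r6=0x69
body[7] xor  r4, r2, r3 → r4=0xf5
epilogue: pop r4=0x95, sp=0x75
epilogue: pop r3=0x97, sp=0x76
prologue pushed ['r3', 'r4'] at ['0x75', '0x74']

MEM = 0x97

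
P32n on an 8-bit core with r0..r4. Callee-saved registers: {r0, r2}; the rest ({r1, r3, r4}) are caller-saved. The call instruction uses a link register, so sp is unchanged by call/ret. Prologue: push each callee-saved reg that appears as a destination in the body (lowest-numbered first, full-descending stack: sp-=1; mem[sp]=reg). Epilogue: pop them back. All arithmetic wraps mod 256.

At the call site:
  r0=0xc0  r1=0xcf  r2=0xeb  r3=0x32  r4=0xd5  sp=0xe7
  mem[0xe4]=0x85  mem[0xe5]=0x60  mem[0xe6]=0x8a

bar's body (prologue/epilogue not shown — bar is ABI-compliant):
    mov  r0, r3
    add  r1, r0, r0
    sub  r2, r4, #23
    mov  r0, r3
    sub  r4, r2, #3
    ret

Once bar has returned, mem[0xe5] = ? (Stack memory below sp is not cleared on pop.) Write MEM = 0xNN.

prologue: push r0 -> mem[0xe6]=0xc0, sp=0xe6
prologue: push r2 -> mem[0xe5]=0xeb, sp=0xe5
body[0] mov  r0, r3 -> r0=0x32
body[1] add  r1, r0, r0 -> r1=0x64
body[2] sub  r2, r4, #23 -> r2=0xbe
body[3] mov  r0, r3 -> r0=0x32
body[4] sub  r4, r2, #3 -> r4=0xbb
epilogue: pop r2=0xeb, sp=0xe6
epilogue: pop r0=0xc0, sp=0xe7
prologue pushed ['r0', 'r2'] at ['0xe6', '0xe5']

MEM = 0xeb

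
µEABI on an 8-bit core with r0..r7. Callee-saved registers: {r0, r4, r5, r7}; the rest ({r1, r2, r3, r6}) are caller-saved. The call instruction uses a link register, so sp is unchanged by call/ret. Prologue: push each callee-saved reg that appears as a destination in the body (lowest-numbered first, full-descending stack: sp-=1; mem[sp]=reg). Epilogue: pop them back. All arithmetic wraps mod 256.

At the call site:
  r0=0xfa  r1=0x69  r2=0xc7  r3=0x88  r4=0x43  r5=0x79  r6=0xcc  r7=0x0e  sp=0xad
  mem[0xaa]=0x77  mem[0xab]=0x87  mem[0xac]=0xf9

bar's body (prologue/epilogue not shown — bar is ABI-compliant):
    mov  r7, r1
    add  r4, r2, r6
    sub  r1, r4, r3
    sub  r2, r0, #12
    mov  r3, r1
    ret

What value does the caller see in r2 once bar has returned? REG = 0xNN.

REG = 0xee

prologue: push r4 → mem[0xac]=0x43, sp=0xac
prologue: push r7 → mem[0xab]=0x0e, sp=0xab
body[0] mov  r7, r1 → r7=0x69
body[1] add  r4, r2, r6 → r4=0x93
body[2] sub  r1, r4, r3 → r1=0x0b
body[3] sub  r2, r0, #12 → r2=0xee
body[4] mov  r3, r1 → r3=0x0b
epilogue: pop r7=0x0e, sp=0xac
epilogue: pop r4=0x43, sp=0xad
r2 is caller-saved → body value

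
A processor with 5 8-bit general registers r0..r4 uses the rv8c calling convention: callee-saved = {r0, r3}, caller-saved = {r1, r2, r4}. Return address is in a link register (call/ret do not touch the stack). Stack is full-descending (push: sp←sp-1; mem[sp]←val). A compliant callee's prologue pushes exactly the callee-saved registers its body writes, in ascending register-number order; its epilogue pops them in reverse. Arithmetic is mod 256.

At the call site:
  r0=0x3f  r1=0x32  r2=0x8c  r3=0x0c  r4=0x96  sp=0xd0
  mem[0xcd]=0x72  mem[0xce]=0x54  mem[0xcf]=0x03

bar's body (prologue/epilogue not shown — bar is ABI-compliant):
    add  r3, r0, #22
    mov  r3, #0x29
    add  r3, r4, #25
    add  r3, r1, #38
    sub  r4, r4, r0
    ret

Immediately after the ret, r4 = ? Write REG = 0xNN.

prologue: push r3 → mem[0xcf]=0x0c, sp=0xcf
body[0] add  r3, r0, #22 → r3=0x55
body[1] mov  r3, #0x29 → r3=0x29
body[2] add  r3, r4, #25 → r3=0xaf
body[3] add  r3, r1, #38 → r3=0x58
body[4] sub  r4, r4, r0 → r4=0x57
epilogue: pop r3=0x0c, sp=0xd0
r4 is caller-saved → body value

REG = 0x57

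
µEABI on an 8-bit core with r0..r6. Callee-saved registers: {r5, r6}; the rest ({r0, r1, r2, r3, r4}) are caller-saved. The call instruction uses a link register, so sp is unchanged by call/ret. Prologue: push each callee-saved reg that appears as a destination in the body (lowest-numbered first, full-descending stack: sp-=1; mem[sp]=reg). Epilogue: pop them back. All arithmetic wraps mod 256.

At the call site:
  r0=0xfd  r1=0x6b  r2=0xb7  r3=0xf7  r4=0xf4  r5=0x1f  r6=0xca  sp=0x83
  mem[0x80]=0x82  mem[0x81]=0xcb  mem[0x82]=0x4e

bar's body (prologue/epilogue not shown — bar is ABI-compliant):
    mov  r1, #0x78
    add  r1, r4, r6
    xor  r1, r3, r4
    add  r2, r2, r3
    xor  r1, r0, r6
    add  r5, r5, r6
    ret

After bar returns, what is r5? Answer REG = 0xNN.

prologue: push r5 -> mem[0x82]=0x1f, sp=0x82
body[0] mov  r1, #0x78 -> r1=0x78
body[1] add  r1, r4, r6 -> r1=0xbe
body[2] xor  r1, r3, r4 -> r1=0x03
body[3] add  r2, r2, r3 -> r2=0xae
body[4] xor  r1, r0, r6 -> r1=0x37
body[5] add  r5, r5, r6 -> r5=0xe9
epilogue: pop r5=0x1f, sp=0x83
r5 is callee-saved -> restored

REG = 0x1f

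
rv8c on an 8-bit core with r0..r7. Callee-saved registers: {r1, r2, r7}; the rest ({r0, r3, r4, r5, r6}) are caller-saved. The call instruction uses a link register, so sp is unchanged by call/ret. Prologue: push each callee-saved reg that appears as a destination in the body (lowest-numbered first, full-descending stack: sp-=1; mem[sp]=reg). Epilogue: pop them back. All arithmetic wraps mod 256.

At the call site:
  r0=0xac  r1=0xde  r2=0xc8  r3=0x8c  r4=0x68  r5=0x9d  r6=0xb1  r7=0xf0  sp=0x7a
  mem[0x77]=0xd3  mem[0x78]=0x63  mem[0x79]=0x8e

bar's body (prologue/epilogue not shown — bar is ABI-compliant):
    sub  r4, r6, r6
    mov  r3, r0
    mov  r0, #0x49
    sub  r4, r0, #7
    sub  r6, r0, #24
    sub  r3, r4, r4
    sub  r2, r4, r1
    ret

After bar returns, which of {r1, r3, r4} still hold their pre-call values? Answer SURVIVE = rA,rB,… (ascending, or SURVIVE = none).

prologue: push r2 → mem[0x79]=0xc8, sp=0x79
body[0] sub  r4, r6, r6 → r4=0x00
body[1] mov  r3, r0 → r3=0xac
body[2] mov  r0, #0x49 → r0=0x49
body[3] sub  r4, r0, #7 → r4=0x42
body[4] sub  r6, r0, #24 → r6=0x31
body[5] sub  r3, r4, r4 → r3=0x00
body[6] sub  r2, r4, r1 → r2=0x64
epilogue: pop r2=0xc8, sp=0x7a
r1: callee-saved, written=False
r3: caller-saved, written=True
r4: caller-saved, written=True

SURVIVE = r1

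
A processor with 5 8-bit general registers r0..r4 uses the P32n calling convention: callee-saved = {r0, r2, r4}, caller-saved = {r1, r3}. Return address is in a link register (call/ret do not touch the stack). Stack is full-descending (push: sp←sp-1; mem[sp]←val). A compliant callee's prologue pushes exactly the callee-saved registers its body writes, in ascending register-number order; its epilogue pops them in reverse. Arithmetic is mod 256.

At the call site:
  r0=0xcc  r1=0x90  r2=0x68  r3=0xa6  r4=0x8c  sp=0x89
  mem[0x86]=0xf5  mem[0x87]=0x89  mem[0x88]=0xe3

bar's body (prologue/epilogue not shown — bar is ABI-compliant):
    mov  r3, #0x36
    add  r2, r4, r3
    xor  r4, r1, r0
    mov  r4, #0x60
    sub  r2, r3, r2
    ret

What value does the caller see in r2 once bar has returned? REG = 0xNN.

prologue: push r2 -> mem[0x88]=0x68, sp=0x88
prologue: push r4 -> mem[0x87]=0x8c, sp=0x87
body[0] mov  r3, #0x36 -> r3=0x36
body[1] add  r2, r4, r3 -> r2=0xc2
body[2] xor  r4, r1, r0 -> r4=0x5c
body[3] mov  r4, #0x60 -> r4=0x60
body[4] sub  r2, r3, r2 -> r2=0x74
epilogue: pop r4=0x8c, sp=0x88
epilogue: pop r2=0x68, sp=0x89
r2 is callee-saved -> restored

REG = 0x68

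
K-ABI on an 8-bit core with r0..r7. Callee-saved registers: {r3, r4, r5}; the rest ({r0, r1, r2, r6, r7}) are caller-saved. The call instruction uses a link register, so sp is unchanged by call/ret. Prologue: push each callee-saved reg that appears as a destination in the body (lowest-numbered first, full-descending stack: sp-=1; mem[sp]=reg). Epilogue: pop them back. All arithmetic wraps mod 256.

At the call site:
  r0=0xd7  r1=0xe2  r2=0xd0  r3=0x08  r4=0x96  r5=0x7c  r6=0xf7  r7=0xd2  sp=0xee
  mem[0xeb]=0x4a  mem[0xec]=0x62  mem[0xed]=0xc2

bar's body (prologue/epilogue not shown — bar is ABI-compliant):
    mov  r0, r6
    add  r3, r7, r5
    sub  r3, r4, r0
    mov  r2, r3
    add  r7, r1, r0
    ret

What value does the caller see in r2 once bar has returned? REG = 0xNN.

prologue: push r3 → mem[0xed]=0x08, sp=0xed
body[0] mov  r0, r6 → r0=0xf7
body[1] add  r3, r7, r5 → r3=0x4e
body[2] sub  r3, r4, r0 → r3=0x9f
body[3] mov  r2, r3 → r2=0x9f
body[4] add  r7, r1, r0 → r7=0xd9
epilogue: pop r3=0x08, sp=0xee
r2 is caller-saved → body value

REG = 0x9f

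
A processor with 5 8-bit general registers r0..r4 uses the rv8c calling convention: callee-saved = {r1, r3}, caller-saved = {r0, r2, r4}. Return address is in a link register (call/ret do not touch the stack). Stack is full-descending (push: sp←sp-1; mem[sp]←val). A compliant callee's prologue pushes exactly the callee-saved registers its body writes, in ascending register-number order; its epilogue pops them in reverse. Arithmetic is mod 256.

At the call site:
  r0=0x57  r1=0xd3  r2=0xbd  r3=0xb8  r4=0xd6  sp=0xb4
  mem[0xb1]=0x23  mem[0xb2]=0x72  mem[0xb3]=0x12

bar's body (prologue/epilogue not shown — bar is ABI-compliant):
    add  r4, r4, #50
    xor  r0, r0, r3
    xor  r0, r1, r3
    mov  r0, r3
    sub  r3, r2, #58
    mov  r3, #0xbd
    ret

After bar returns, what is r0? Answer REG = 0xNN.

REG = 0xb8

prologue: push r3 -> mem[0xb3]=0xb8, sp=0xb3
body[0] add  r4, r4, #50 -> r4=0x08
body[1] xor  r0, r0, r3 -> r0=0xef
body[2] xor  r0, r1, r3 -> r0=0x6b
body[3] mov  r0, r3 -> r0=0xb8
body[4] sub  r3, r2, #58 -> r3=0x83
body[5] mov  r3, #0xbd -> r3=0xbd
epilogue: pop r3=0xb8, sp=0xb4
r0 is caller-saved -> body value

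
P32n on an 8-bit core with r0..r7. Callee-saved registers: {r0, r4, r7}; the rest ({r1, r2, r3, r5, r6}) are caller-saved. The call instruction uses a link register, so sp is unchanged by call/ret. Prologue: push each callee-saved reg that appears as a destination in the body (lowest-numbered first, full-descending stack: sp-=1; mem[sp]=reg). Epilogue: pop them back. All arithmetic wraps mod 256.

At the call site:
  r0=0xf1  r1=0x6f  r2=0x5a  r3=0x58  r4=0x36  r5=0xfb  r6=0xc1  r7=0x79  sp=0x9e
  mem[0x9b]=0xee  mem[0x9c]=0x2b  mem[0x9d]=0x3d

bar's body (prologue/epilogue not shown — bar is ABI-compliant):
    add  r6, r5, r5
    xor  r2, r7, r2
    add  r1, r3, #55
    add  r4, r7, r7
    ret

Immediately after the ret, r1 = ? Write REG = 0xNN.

prologue: push r4 -> mem[0x9d]=0x36, sp=0x9d
body[0] add  r6, r5, r5 -> r6=0xf6
body[1] xor  r2, r7, r2 -> r2=0x23
body[2] add  r1, r3, #55 -> r1=0x8f
body[3] add  r4, r7, r7 -> r4=0xf2
epilogue: pop r4=0x36, sp=0x9e
r1 is caller-saved -> body value

REG = 0x8f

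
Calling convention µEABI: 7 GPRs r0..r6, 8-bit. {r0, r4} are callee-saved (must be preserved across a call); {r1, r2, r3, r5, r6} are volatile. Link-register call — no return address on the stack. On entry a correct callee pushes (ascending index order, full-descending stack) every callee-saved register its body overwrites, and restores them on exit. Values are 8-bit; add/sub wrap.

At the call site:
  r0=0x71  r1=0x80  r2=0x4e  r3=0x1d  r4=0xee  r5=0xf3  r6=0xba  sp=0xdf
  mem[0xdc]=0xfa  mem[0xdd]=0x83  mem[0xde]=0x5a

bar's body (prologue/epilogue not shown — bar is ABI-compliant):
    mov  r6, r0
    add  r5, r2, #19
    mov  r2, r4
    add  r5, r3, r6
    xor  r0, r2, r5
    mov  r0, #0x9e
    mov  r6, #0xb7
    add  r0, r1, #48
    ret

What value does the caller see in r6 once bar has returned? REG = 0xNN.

REG = 0xb7

prologue: push r0 → mem[0xde]=0x71, sp=0xde
body[0] mov  r6, r0 → r6=0x71
body[1] add  r5, r2, #19 → r5=0x61
body[2] mov  r2, r4 → r2=0xee
body[3] add  r5, r3, r6 → r5=0x8e
body[4] xor  r0, r2, r5 → r0=0x60
body[5] mov  r0, #0x9e → r0=0x9e
body[6] mov  r6, #0xb7 → r6=0xb7
body[7] add  r0, r1, #48 → r0=0xb0
epilogue: pop r0=0x71, sp=0xdf
r6 is caller-saved → body value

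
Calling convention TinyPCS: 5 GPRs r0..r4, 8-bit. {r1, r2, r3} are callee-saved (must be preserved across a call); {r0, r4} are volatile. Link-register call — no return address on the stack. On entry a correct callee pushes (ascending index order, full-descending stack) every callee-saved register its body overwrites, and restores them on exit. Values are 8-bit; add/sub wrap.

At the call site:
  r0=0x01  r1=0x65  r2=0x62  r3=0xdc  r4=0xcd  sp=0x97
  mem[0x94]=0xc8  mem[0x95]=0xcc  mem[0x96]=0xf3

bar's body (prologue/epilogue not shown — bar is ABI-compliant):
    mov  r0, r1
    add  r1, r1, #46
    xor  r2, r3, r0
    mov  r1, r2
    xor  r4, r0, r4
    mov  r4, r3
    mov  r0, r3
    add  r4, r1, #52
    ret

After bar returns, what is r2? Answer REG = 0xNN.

prologue: push r1 → mem[0x96]=0x65, sp=0x96
prologue: push r2 → mem[0x95]=0x62, sp=0x95
body[0] mov  r0, r1 → r0=0x65
body[1] add  r1, r1, #46 → r1=0x93
body[2] xor  r2, r3, r0 → r2=0xb9
body[3] mov  r1, r2 → r1=0xb9
body[4] xor  r4, r0, r4 → r4=0xa8
body[5] mov  r4, r3 → r4=0xdc
body[6] mov  r0, r3 → r0=0xdc
body[7] add  r4, r1, #52 → r4=0xed
epilogue: pop r2=0x62, sp=0x96
epilogue: pop r1=0x65, sp=0x97
r2 is callee-saved → restored

REG = 0x62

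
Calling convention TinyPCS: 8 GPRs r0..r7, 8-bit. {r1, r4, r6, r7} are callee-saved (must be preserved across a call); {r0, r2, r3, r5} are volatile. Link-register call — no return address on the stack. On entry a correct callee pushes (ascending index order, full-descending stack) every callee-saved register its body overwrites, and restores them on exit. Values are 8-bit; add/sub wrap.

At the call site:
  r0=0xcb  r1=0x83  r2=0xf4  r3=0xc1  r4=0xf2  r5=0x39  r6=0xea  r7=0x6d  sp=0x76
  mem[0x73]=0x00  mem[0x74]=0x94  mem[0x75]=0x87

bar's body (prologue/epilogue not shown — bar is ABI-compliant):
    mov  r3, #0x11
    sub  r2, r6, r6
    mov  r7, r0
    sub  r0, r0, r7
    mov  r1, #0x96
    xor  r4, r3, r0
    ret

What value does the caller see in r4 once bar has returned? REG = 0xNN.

REG = 0xf2

prologue: push r1 → mem[0x75]=0x83, sp=0x75
prologue: push r4 → mem[0x74]=0xf2, sp=0x74
prologue: push r7 → mem[0x73]=0x6d, sp=0x73
body[0] mov  r3, #0x11 → r3=0x11
body[1] sub  r2, r6, r6 → r2=0x00
body[2] mov  r7, r0 → r7=0xcb
body[3] sub  r0, r0, r7 → r0=0x00
body[4] mov  r1, #0x96 → r1=0x96
body[5] xor  r4, r3, r0 → r4=0x11
epilogue: pop r7=0x6d, sp=0x74
epilogue: pop r4=0xf2, sp=0x75
epilogue: pop r1=0x83, sp=0x76
r4 is callee-saved → restored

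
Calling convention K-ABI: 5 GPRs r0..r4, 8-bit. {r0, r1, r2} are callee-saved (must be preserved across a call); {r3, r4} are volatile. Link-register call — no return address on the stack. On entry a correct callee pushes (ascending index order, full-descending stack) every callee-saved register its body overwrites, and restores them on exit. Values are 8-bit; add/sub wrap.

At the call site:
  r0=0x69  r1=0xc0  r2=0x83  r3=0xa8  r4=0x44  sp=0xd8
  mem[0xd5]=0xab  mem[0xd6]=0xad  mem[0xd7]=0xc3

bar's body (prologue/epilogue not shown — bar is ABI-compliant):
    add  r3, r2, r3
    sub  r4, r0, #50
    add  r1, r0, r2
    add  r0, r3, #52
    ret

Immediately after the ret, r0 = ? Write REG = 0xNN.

REG = 0x69

prologue: push r0 -> mem[0xd7]=0x69, sp=0xd7
prologue: push r1 -> mem[0xd6]=0xc0, sp=0xd6
body[0] add  r3, r2, r3 -> r3=0x2b
body[1] sub  r4, r0, #50 -> r4=0x37
body[2] add  r1, r0, r2 -> r1=0xec
body[3] add  r0, r3, #52 -> r0=0x5f
epilogue: pop r1=0xc0, sp=0xd7
epilogue: pop r0=0x69, sp=0xd8
r0 is callee-saved -> restored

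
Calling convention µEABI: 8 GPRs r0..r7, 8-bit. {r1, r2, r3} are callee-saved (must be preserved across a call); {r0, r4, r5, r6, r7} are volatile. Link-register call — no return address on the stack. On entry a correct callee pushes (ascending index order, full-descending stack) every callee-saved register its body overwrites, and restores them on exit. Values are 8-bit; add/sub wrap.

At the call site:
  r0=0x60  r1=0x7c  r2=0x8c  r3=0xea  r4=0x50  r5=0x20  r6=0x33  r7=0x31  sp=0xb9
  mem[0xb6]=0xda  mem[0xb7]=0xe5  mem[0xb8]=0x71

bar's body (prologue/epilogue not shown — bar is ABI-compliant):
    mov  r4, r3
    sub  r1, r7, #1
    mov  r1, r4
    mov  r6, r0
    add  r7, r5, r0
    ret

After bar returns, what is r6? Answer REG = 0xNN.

prologue: push r1 → mem[0xb8]=0x7c, sp=0xb8
body[0] mov  r4, r3 → r4=0xea
body[1] sub  r1, r7, #1 → r1=0x30
body[2] mov  r1, r4 → r1=0xea
body[3] mov  r6, r0 → r6=0x60
body[4] add  r7, r5, r0 → r7=0x80
epilogue: pop r1=0x7c, sp=0xb9
r6 is caller-saved → body value

REG = 0x60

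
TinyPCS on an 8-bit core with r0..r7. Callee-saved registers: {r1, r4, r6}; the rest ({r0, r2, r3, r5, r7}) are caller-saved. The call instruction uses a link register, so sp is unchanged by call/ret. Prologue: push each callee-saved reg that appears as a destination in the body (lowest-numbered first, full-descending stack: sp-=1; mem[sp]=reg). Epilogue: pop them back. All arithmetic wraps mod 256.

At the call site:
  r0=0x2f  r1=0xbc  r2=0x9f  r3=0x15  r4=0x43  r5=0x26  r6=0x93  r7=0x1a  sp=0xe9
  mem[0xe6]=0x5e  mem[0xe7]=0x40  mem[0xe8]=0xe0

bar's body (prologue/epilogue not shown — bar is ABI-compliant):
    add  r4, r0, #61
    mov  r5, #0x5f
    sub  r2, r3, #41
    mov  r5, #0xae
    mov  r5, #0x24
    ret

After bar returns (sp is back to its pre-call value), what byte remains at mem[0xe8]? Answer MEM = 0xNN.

MEM = 0x43

prologue: push r4 -> mem[0xe8]=0x43, sp=0xe8
body[0] add  r4, r0, #61 -> r4=0x6c
body[1] mov  r5, #0x5f -> r5=0x5f
body[2] sub  r2, r3, #41 -> r2=0xec
body[3] mov  r5, #0xae -> r5=0xae
body[4] mov  r5, #0x24 -> r5=0x24
epilogue: pop r4=0x43, sp=0xe9
prologue pushed ['r4'] at ['0xe8']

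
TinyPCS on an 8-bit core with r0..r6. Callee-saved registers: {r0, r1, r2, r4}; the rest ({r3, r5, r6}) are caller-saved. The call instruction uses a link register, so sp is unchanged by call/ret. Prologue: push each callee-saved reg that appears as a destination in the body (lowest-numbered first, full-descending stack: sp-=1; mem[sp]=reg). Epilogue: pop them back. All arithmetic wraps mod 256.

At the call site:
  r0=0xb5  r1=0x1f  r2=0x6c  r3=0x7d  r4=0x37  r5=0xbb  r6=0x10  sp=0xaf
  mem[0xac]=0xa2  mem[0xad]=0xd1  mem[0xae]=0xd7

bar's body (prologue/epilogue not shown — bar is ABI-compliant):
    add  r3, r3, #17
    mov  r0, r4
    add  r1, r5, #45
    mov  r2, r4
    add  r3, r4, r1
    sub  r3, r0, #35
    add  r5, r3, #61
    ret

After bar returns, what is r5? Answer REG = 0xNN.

prologue: push r0 -> mem[0xae]=0xb5, sp=0xae
prologue: push r1 -> mem[0xad]=0x1f, sp=0xad
prologue: push r2 -> mem[0xac]=0x6c, sp=0xac
body[0] add  r3, r3, #17 -> r3=0x8e
body[1] mov  r0, r4 -> r0=0x37
body[2] add  r1, r5, #45 -> r1=0xe8
body[3] mov  r2, r4 -> r2=0x37
body[4] add  r3, r4, r1 -> r3=0x1f
body[5] sub  r3, r0, #35 -> r3=0x14
body[6] add  r5, r3, #61 -> r5=0x51
epilogue: pop r2=0x6c, sp=0xad
epilogue: pop r1=0x1f, sp=0xae
epilogue: pop r0=0xb5, sp=0xaf
r5 is caller-saved -> body value

REG = 0x51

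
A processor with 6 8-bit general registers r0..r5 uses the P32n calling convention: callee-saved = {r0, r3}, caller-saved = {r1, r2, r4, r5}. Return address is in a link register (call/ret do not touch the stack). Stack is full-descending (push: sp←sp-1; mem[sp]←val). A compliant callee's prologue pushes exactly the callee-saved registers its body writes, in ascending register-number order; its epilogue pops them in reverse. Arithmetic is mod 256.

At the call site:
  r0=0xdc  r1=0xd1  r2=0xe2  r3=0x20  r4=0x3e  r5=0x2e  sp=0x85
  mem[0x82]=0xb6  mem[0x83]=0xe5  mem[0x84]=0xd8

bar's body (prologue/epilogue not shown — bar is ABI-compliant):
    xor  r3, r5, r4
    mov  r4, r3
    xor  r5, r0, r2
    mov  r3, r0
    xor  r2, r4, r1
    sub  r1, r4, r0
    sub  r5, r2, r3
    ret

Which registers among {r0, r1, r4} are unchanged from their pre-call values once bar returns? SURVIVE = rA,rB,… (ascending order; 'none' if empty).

SURVIVE = r0

prologue: push r3 → mem[0x84]=0x20, sp=0x84
body[0] xor  r3, r5, r4 → r3=0x10
body[1] mov  r4, r3 → r4=0x10
body[2] xor  r5, r0, r2 → r5=0x3e
body[3] mov  r3, r0 → r3=0xdc
body[4] xor  r2, r4, r1 → r2=0xc1
body[5] sub  r1, r4, r0 → r1=0x34
body[6] sub  r5, r2, r3 → r5=0xe5
epilogue: pop r3=0x20, sp=0x85
r0: callee-saved, written=False
r1: caller-saved, written=True
r4: caller-saved, written=True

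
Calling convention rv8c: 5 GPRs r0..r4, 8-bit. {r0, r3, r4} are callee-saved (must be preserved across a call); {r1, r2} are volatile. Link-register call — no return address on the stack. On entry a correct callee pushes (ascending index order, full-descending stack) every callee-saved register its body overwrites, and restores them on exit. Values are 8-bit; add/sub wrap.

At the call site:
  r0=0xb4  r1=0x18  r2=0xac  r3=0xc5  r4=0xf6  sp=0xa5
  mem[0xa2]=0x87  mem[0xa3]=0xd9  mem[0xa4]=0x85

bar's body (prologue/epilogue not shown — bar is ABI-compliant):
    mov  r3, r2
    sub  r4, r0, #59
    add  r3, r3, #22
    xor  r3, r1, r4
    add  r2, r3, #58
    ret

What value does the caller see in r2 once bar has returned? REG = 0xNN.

REG = 0x9b

prologue: push r3 -> mem[0xa4]=0xc5, sp=0xa4
prologue: push r4 -> mem[0xa3]=0xf6, sp=0xa3
body[0] mov  r3, r2 -> r3=0xac
body[1] sub  r4, r0, #59 -> r4=0x79
body[2] add  r3, r3, #22 -> r3=0xc2
body[3] xor  r3, r1, r4 -> r3=0x61
body[4] add  r2, r3, #58 -> r2=0x9b
epilogue: pop r4=0xf6, sp=0xa4
epilogue: pop r3=0xc5, sp=0xa5
r2 is caller-saved -> body value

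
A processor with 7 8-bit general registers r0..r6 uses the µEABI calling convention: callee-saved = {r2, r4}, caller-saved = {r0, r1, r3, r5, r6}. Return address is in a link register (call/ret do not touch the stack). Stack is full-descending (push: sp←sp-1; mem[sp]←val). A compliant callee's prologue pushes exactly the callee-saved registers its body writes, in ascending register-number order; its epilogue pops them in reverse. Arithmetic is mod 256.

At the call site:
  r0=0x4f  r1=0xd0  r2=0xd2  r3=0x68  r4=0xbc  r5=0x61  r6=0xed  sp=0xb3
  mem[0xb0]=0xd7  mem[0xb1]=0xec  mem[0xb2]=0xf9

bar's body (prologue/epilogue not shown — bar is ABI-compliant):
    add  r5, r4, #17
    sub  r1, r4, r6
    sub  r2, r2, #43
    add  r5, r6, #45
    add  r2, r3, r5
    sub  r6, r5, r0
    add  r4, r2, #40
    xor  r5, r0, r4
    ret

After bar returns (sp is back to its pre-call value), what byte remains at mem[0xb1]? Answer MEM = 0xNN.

prologue: push r2 → mem[0xb2]=0xd2, sp=0xb2
prologue: push r4 → mem[0xb1]=0xbc, sp=0xb1
body[0] add  r5, r4, #17 → r5=0xcd
body[1] sub  r1, r4, r6 → r1=0xcf
body[2] sub  r2, r2, #43 → r2=0xa7
body[3] add  r5, r6, #45 → r5=0x1a
body[4] add  r2, r3, r5 → r2=0x82
body[5] sub  r6, r5, r0 → r6=0xcb
body[6] add  r4, r2, #40 → r4=0xaa
body[7] xor  r5, r0, r4 → r5=0xe5
epilogue: pop r4=0xbc, sp=0xb2
epilogue: pop r2=0xd2, sp=0xb3
prologue pushed ['r2', 'r4'] at ['0xb2', '0xb1']

MEM = 0xbc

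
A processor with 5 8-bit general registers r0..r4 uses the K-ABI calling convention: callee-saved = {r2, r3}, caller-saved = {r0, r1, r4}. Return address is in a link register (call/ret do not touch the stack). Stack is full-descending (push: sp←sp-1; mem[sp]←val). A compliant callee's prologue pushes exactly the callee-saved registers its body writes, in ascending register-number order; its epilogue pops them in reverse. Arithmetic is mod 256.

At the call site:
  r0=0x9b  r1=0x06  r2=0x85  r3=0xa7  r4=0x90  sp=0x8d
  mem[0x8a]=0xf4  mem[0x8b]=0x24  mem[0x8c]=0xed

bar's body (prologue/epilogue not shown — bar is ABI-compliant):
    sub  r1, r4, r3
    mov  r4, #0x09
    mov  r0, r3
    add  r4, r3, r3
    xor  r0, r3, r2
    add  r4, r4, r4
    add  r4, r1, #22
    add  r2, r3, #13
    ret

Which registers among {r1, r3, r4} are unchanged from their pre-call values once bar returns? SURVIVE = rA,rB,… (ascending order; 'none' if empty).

prologue: push r2 -> mem[0x8c]=0x85, sp=0x8c
body[0] sub  r1, r4, r3 -> r1=0xe9
body[1] mov  r4, #0x09 -> r4=0x09
body[2] mov  r0, r3 -> r0=0xa7
body[3] add  r4, r3, r3 -> r4=0x4e
body[4] xor  r0, r3, r2 -> r0=0x22
body[5] add  r4, r4, r4 -> r4=0x9c
body[6] add  r4, r1, #22 -> r4=0xff
body[7] add  r2, r3, #13 -> r2=0xb4
epilogue: pop r2=0x85, sp=0x8d
r1: caller-saved, written=True
r3: callee-saved, written=False
r4: caller-saved, written=True

SURVIVE = r3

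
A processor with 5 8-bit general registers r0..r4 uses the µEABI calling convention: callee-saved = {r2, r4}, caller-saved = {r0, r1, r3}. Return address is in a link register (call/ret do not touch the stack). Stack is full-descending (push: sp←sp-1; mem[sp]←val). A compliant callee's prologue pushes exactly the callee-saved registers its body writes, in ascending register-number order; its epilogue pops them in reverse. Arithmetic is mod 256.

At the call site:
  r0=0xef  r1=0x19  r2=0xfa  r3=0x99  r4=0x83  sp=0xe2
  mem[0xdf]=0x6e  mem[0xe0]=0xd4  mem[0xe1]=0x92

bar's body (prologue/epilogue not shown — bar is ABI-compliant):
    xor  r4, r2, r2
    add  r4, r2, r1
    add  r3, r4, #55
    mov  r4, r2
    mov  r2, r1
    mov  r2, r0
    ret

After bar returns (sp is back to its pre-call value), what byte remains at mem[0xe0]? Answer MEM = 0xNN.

prologue: push r2 → mem[0xe1]=0xfa, sp=0xe1
prologue: push r4 → mem[0xe0]=0x83, sp=0xe0
body[0] xor  r4, r2, r2 → r4=0x00
body[1] add  r4, r2, r1 → r4=0x13
body[2] add  r3, r4, #55 → r3=0x4a
body[3] mov  r4, r2 → r4=0xfa
body[4] mov  r2, r1 → r2=0x19
body[5] mov  r2, r0 → r2=0xef
epilogue: pop r4=0x83, sp=0xe1
epilogue: pop r2=0xfa, sp=0xe2
prologue pushed ['r2', 'r4'] at ['0xe1', '0xe0']

MEM = 0x83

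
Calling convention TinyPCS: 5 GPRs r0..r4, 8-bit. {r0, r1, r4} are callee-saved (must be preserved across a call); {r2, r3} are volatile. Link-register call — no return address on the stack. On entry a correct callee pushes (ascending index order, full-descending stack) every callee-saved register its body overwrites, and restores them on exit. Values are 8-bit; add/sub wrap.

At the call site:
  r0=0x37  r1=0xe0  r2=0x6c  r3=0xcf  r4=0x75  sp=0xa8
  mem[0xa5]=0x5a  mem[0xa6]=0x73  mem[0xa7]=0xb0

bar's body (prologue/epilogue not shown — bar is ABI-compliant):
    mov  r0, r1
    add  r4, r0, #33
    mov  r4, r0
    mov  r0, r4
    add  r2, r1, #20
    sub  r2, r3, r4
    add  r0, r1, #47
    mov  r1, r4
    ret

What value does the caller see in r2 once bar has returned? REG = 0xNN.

REG = 0xef

prologue: push r0 -> mem[0xa7]=0x37, sp=0xa7
prologue: push r1 -> mem[0xa6]=0xe0, sp=0xa6
prologue: push r4 -> mem[0xa5]=0x75, sp=0xa5
body[0] mov  r0, r1 -> r0=0xe0
body[1] add  r4, r0, #33 -> r4=0x01
body[2] mov  r4, r0 -> r4=0xe0
body[3] mov  r0, r4 -> r0=0xe0
body[4] add  r2, r1, #20 -> r2=0xf4
body[5] sub  r2, r3, r4 -> r2=0xef
body[6] add  r0, r1, #47 -> r0=0x0f
body[7] mov  r1, r4 -> r1=0xe0
epilogue: pop r4=0x75, sp=0xa6
epilogue: pop r1=0xe0, sp=0xa7
epilogue: pop r0=0x37, sp=0xa8
r2 is caller-saved -> body value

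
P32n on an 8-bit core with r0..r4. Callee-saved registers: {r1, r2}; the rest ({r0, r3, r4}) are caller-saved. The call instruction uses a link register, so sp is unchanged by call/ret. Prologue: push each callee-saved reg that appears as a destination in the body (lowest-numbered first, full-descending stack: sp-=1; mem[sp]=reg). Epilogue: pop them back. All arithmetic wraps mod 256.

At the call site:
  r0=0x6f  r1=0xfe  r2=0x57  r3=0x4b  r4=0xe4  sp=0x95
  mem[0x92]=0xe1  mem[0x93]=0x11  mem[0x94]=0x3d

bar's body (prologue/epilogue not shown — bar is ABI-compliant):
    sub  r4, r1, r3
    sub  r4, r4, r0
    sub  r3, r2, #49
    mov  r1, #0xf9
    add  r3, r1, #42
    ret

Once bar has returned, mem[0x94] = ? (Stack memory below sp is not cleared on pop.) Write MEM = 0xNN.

MEM = 0xfe

prologue: push r1 → mem[0x94]=0xfe, sp=0x94
body[0] sub  r4, r1, r3 → r4=0xb3
body[1] sub  r4, r4, r0 → r4=0x44
body[2] sub  r3, r2, #49 → r3=0x26
body[3] mov  r1, #0xf9 → r1=0xf9
body[4] add  r3, r1, #42 → r3=0x23
epilogue: pop r1=0xfe, sp=0x95
prologue pushed ['r1'] at ['0x94']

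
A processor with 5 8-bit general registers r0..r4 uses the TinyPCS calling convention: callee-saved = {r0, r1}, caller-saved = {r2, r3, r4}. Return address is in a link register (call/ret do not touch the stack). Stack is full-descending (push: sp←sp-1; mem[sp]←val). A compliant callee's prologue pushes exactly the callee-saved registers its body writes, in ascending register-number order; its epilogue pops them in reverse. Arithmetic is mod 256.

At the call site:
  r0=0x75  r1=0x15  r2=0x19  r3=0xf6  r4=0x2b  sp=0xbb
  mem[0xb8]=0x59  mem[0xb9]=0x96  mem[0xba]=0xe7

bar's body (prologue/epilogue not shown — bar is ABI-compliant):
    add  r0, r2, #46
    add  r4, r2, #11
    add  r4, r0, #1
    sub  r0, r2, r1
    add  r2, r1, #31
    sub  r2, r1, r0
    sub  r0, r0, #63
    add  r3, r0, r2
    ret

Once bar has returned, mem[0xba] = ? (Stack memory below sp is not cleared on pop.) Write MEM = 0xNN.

prologue: push r0 -> mem[0xba]=0x75, sp=0xba
body[0] add  r0, r2, #46 -> r0=0x47
body[1] add  r4, r2, #11 -> r4=0x24
body[2] add  r4, r0, #1 -> r4=0x48
body[3] sub  r0, r2, r1 -> r0=0x04
body[4] add  r2, r1, #31 -> r2=0x34
body[5] sub  r2, r1, r0 -> r2=0x11
body[6] sub  r0, r0, #63 -> r0=0xc5
body[7] add  r3, r0, r2 -> r3=0xd6
epilogue: pop r0=0x75, sp=0xbb
prologue pushed ['r0'] at ['0xba']

MEM = 0x75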